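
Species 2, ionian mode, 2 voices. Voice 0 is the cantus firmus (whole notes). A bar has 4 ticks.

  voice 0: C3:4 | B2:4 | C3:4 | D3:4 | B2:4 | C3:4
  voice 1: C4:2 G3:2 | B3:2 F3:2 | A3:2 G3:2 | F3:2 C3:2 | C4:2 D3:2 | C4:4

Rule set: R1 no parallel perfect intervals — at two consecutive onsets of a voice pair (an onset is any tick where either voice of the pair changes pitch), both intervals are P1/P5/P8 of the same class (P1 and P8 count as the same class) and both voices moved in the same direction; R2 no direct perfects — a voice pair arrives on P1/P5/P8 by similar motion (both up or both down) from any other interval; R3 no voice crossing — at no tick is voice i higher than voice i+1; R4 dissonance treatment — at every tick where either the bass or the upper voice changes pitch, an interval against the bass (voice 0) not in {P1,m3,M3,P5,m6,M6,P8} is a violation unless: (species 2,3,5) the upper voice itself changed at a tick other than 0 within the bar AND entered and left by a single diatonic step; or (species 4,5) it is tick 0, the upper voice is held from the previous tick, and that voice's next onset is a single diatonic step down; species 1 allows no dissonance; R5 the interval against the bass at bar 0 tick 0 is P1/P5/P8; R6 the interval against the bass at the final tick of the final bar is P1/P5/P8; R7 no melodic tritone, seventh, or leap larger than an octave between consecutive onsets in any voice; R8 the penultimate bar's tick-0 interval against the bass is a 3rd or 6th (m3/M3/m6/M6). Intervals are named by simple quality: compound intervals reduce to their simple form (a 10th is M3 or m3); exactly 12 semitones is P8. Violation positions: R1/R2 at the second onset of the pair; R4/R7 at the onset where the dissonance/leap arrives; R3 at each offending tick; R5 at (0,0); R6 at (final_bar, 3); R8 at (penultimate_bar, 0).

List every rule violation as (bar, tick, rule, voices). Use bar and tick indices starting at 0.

bar 0: v0=C3 v1=C4 downbeat P8
bar 1: v0=B2 v1=B3 downbeat P8
bar 2: v0=C3 v1=A3 downbeat M6
bar 3: v0=D3 v1=F3 downbeat m3
bar 4: v0=B2 v1=C4 downbeat m2
bar 5: v0=C3 v1=C4 downbeat P8
  -> R4 @ bar 1 tick 2 v(0, 1): B2/F3 TT untreated
  -> R7 @ bar 1 tick 2 v(1,): B3->F3 leap 6st
  -> R3 @ bar 3 tick 2 v(0, 1): D3 above C3
  -> R4 @ bar 3 tick 2 v(0, 1): D3/C3 M2 untreated
  -> R3 @ bar 3 tick 3 v(0, 1): D3 above C3
  -> R4 @ bar 4 tick 0 v(0, 1): B2/C4 m2 untreated
  -> R8 @ bar 4 tick 0 v(0, 1): penult m2 not 3rd/6th
  -> R7 @ bar 4 tick 2 v(1,): C4->D3 leap 10st
  -> R2 @ bar 5 tick 0 v(0, 1): B2/D3 m3 -> C3/C4 P8 similar
  -> R7 @ bar 5 tick 0 v(1,): D3->C4 leap 10st

(1, 2, R4, (0, 1))
(1, 2, R7, (1,))
(3, 2, R3, (0, 1))
(3, 2, R4, (0, 1))
(3, 3, R3, (0, 1))
(4, 0, R4, (0, 1))
(4, 0, R8, (0, 1))
(4, 2, R7, (1,))
(5, 0, R2, (0, 1))
(5, 0, R7, (1,))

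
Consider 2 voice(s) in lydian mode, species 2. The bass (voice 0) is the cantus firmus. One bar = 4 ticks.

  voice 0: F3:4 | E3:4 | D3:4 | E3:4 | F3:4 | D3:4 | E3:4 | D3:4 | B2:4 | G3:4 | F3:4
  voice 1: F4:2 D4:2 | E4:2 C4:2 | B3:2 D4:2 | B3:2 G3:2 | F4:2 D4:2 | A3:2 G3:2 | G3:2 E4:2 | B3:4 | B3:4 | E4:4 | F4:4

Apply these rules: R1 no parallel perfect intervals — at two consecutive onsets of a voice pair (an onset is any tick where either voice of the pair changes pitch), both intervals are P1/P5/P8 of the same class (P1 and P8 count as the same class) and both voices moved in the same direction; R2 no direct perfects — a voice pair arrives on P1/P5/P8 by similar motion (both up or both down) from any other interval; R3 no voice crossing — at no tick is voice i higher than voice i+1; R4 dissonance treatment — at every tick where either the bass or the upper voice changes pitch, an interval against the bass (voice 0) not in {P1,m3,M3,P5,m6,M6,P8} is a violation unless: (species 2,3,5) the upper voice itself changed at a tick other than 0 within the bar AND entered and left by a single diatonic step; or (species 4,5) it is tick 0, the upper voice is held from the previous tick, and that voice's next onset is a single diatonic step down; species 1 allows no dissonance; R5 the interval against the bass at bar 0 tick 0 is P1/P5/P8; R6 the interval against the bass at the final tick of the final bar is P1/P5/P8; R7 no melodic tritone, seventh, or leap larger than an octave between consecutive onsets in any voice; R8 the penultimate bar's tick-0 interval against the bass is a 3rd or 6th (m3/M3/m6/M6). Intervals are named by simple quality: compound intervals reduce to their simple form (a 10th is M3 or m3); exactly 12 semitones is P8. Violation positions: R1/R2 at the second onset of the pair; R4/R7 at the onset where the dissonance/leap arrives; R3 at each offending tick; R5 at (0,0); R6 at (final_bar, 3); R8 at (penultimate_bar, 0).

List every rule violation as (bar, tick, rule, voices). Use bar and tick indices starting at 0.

(4, 0, R2, (0, 1))
(4, 0, R7, (1,))
(5, 0, R2, (0, 1))
(5, 2, R4, (0, 1))

bar 0: v0=F3 v1=F4 downbeat P8
bar 1: v0=E3 v1=E4 downbeat P8
bar 2: v0=D3 v1=B3 downbeat M6
bar 3: v0=E3 v1=B3 downbeat P5
bar 4: v0=F3 v1=F4 downbeat P8
bar 5: v0=D3 v1=A3 downbeat P5
bar 6: v0=E3 v1=G3 downbeat m3
bar 7: v0=D3 v1=B3 downbeat M6
bar 8: v0=B2 v1=B3 downbeat P8
bar 9: v0=G3 v1=E4 downbeat M6
bar 10: v0=F3 v1=F4 downbeat P8
  -> R2 @ bar 4 tick 0 v(0, 1): E3/G3 m3 -> F3/F4 P8 similar
  -> R7 @ bar 4 tick 0 v(1,): G3->F4 leap 10st
  -> R2 @ bar 5 tick 0 v(0, 1): F3/D4 M6 -> D3/A3 P5 similar
  -> R4 @ bar 5 tick 2 v(0, 1): D3/G3 P4 untreated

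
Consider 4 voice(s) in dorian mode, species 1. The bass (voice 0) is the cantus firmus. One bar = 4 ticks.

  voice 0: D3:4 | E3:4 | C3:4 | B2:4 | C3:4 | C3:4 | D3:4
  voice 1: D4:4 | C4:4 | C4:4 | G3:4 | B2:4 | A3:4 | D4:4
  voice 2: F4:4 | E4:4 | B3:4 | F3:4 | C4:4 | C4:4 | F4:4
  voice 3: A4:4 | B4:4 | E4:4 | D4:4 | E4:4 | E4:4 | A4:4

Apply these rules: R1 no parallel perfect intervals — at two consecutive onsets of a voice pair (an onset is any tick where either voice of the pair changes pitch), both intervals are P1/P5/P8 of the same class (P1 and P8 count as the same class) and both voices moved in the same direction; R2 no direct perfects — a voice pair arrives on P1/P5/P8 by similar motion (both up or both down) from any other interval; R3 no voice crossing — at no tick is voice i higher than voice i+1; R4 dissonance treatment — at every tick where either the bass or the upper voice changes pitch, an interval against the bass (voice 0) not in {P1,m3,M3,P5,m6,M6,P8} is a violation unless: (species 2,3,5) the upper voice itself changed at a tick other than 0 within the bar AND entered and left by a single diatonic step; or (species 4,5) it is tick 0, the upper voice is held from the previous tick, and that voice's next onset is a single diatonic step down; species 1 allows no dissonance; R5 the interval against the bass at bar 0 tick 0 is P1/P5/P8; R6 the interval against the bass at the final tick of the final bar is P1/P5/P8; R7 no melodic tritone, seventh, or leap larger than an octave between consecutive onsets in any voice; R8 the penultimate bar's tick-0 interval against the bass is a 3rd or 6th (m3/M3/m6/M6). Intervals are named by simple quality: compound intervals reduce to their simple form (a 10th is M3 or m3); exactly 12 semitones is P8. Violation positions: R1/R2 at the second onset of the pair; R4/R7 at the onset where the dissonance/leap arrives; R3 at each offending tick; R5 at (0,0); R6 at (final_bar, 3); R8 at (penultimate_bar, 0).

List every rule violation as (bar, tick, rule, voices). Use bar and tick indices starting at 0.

bar 0: v0=D3 v1=D4 v2=F4 v3=A4 downbeat P5
bar 1: v0=E3 v1=C4 v2=E4 v3=B4 downbeat P5
bar 2: v0=C3 v1=C4 v2=B3 v3=E4 downbeat M3
bar 3: v0=B2 v1=G3 v2=F3 v3=D4 downbeat m3
bar 4: v0=C3 v1=B2 v2=C4 v3=E4 downbeat M3
bar 5: v0=C3 v1=A3 v2=C4 v3=E4 downbeat M3
bar 6: v0=D3 v1=D4 v2=F4 v3=A4 downbeat P5
  -> R5 @ bar 0 tick 0 v(0, 2): opens on m3
  -> R1 @ bar 1 tick 0 v(0, 3): D3/A4 P5 -> E3/B4 P5 similar
  -> R3 @ bar 2 tick 0 v(1, 2): C4 above B3
  -> R4 @ bar 2 tick 0 v(0, 2): C3/B3 M7 untreated
  -> R3 @ bar 2 tick 1 v(1, 2): C4 above B3
  -> R3 @ bar 2 tick 2 v(1, 2): C4 above B3
  -> R3 @ bar 2 tick 3 v(1, 2): C4 above B3
  -> R2 @ bar 3 tick 0 v(1, 3): C4/E4 M3 -> G3/D4 P5 similar
  -> R3 @ bar 3 tick 0 v(1, 2): G3 above F3
  -> R4 @ bar 3 tick 0 v(0, 2): B2/F3 TT untreated
  -> R7 @ bar 3 tick 0 v(2,): B3->F3 leap 6st
  -> R3 @ bar 3 tick 1 v(1, 2): G3 above F3
  -> R3 @ bar 3 tick 2 v(1, 2): G3 above F3
  -> R3 @ bar 3 tick 3 v(1, 2): G3 above F3
  -> R2 @ bar 4 tick 0 v(0, 2): B2/F3 TT -> C3/C4 P8 similar
  -> R3 @ bar 4 tick 0 v(0, 1): C3 above B2
  -> R4 @ bar 4 tick 0 v(0, 1): C3/B2 m2 untreated
  -> R3 @ bar 4 tick 1 v(0, 1): C3 above B2
  -> R3 @ bar 4 tick 2 v(0, 1): C3 above B2
  -> R3 @ bar 4 tick 3 v(0, 1): C3 above B2
  -> R7 @ bar 5 tick 0 v(1,): B2->A3 leap 10st
  -> R8 @ bar 5 tick 0 v(0, 2): penult P8 not 3rd/6th
  -> R1 @ bar 6 tick 0 v(1, 3): A3/E4 P5 -> D4/A4 P5 similar
  -> R2 @ bar 6 tick 0 v(0, 1): C3/A3 M6 -> D3/D4 P8 similar
  -> R2 @ bar 6 tick 0 v(0, 3): C3/E4 M3 -> D3/A4 P5 similar
  -> R6 @ bar 6 tick 3 v(0, 2): closes on m3

(0, 0, R5, (0, 2))
(1, 0, R1, (0, 3))
(2, 0, R3, (1, 2))
(2, 0, R4, (0, 2))
(2, 1, R3, (1, 2))
(2, 2, R3, (1, 2))
(2, 3, R3, (1, 2))
(3, 0, R2, (1, 3))
(3, 0, R3, (1, 2))
(3, 0, R4, (0, 2))
(3, 0, R7, (2,))
(3, 1, R3, (1, 2))
(3, 2, R3, (1, 2))
(3, 3, R3, (1, 2))
(4, 0, R2, (0, 2))
(4, 0, R3, (0, 1))
(4, 0, R4, (0, 1))
(4, 1, R3, (0, 1))
(4, 2, R3, (0, 1))
(4, 3, R3, (0, 1))
(5, 0, R7, (1,))
(5, 0, R8, (0, 2))
(6, 0, R1, (1, 3))
(6, 0, R2, (0, 1))
(6, 0, R2, (0, 3))
(6, 3, R6, (0, 2))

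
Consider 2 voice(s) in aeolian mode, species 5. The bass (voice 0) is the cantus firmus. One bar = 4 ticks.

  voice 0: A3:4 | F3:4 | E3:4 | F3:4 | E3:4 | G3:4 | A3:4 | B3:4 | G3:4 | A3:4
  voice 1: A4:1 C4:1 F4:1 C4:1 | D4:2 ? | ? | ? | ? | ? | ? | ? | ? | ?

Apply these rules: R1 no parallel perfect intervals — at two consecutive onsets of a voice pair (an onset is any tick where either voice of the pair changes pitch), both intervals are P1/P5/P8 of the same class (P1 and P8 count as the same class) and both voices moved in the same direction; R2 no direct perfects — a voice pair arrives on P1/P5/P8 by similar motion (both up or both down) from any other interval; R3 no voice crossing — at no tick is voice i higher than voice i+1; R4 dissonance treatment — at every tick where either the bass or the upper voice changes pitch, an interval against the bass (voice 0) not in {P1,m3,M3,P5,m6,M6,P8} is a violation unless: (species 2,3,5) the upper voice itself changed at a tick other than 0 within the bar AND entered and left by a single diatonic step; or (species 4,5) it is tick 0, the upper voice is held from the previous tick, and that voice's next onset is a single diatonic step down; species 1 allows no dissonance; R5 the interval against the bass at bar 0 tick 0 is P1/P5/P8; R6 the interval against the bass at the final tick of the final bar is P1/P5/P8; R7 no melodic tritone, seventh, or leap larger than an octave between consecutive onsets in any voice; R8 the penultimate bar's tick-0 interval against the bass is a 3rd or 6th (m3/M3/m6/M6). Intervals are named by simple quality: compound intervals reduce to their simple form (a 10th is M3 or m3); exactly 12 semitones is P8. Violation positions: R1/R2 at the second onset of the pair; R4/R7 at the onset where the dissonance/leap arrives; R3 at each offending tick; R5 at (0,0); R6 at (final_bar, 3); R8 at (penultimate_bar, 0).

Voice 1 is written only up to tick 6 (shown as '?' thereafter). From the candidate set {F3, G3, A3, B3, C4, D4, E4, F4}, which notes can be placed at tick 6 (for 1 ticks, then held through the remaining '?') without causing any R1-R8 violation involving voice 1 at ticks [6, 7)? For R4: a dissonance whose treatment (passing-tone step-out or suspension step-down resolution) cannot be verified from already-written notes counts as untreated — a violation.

{A3, C4, D4, F3, F4}

F3: legal
G3: violates R4
A3: legal
B3: violates R4
C4: legal
D4: legal
E4: violates R4
F4: legal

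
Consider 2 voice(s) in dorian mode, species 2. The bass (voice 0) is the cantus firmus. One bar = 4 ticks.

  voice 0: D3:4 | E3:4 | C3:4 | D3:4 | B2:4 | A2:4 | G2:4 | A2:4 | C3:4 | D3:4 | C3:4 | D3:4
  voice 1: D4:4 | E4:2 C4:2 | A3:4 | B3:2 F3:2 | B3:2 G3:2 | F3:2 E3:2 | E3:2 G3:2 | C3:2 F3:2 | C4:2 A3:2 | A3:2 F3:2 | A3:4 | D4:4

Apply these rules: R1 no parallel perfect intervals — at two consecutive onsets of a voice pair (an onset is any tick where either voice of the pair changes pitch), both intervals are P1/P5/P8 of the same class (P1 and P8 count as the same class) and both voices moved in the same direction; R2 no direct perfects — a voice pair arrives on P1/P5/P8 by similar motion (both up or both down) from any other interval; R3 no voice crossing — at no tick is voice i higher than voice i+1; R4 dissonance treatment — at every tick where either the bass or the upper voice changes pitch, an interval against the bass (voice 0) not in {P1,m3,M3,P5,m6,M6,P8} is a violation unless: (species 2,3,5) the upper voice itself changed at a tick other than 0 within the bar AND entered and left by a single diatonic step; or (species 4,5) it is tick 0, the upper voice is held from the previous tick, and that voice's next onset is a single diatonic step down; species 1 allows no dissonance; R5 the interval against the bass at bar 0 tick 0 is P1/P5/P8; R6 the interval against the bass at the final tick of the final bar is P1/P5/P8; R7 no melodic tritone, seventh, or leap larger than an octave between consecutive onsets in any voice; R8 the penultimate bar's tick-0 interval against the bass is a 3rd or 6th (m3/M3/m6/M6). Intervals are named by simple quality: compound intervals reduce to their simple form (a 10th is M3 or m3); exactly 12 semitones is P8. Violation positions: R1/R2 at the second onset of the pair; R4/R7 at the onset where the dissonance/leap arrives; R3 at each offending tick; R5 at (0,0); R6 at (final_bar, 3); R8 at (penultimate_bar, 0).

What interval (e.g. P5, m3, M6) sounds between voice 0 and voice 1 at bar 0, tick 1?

voice 0=D3 voice 1=D4 -> P8

P8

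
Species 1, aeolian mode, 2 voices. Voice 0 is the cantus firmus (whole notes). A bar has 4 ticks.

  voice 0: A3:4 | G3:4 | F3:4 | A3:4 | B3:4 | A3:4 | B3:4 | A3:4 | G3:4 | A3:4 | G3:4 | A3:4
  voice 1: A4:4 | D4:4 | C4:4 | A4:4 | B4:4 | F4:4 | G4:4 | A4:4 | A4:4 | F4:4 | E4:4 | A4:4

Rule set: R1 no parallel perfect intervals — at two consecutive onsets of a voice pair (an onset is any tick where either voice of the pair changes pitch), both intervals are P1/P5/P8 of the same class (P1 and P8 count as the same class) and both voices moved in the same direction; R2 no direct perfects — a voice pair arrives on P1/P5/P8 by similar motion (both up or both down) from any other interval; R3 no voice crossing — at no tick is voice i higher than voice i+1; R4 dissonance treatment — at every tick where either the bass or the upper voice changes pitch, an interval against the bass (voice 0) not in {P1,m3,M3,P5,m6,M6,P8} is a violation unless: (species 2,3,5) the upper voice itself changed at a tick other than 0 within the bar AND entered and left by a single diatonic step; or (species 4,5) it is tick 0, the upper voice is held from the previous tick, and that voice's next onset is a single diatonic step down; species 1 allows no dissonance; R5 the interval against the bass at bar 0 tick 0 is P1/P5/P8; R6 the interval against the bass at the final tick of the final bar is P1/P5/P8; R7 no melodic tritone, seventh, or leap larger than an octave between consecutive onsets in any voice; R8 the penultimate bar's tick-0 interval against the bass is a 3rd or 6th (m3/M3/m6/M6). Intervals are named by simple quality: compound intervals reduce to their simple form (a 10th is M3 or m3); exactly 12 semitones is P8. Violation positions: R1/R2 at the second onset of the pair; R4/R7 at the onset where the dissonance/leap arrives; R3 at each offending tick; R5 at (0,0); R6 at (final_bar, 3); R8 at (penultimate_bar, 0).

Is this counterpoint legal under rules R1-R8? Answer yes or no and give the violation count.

bar 0: v0=A3 v1=A4 (P8)
bar 1: v0=G3 v1=D4 (P5)
bar 2: v0=F3 v1=C4 (P5)
bar 3: v0=A3 v1=A4 (P8)
bar 4: v0=B3 v1=B4 (P8)
bar 5: v0=A3 v1=F4 (m6)
bar 6: v0=B3 v1=G4 (m6)
bar 7: v0=A3 v1=A4 (P8)
bar 8: v0=G3 v1=A4 (M2)
bar 9: v0=A3 v1=F4 (m6)
bar 10: v0=G3 v1=E4 (M6)
bar 11: v0=A3 v1=A4 (P8)
  R2 @ bar1.0: A3/A4 P8 -> G3/D4 P5 similar
  R1 @ bar2.0: G3/D4 P5 -> F3/C4 P5 similar
  R2 @ bar3.0: F3/C4 P5 -> A3/A4 P8 similar
  R1 @ bar4.0: A3/A4 P8 -> B3/B4 P8 similar
  R7 @ bar5.0: B4->F4 leap 6st
  R4 @ bar8.0: G3/A4 M2 untreated
  R2 @ bar11.0: G3/E4 M6 -> A3/A4 P8 similar

No (7 violations)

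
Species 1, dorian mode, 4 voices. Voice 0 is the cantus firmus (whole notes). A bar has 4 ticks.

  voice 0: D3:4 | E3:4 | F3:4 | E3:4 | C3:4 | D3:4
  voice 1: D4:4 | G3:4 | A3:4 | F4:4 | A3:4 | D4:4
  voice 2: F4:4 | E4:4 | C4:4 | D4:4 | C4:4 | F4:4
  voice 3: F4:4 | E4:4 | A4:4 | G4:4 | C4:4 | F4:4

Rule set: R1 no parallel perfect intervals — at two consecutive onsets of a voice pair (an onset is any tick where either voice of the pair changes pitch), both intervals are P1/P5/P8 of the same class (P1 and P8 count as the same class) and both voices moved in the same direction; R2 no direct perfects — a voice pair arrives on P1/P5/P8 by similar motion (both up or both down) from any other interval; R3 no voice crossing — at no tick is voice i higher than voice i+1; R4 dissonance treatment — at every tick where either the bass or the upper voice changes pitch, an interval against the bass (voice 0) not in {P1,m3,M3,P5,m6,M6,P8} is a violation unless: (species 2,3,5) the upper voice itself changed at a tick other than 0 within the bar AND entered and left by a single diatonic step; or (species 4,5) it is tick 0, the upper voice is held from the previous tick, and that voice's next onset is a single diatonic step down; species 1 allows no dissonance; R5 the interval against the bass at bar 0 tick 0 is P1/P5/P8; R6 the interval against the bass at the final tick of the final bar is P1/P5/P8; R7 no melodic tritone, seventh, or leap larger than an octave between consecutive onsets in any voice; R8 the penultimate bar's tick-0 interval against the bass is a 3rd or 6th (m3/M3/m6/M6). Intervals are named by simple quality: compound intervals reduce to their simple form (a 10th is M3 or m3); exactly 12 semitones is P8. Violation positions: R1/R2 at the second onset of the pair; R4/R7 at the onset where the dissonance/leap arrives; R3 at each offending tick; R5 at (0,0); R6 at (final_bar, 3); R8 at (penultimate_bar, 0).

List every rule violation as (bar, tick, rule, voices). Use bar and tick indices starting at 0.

bar 0: v0=D3 v1=D4 v2=F4 v3=F4 downbeat m3
bar 1: v0=E3 v1=G3 v2=E4 v3=E4 downbeat P8
bar 2: v0=F3 v1=A3 v2=C4 v3=A4 downbeat M3
bar 3: v0=E3 v1=F4 v2=D4 v3=G4 downbeat m3
bar 4: v0=C3 v1=A3 v2=C4 v3=C4 downbeat P8
bar 5: v0=D3 v1=D4 v2=F4 v3=F4 downbeat m3
  -> R5 @ bar 0 tick 0 v(0, 2): opens on m3
  -> R5 @ bar 0 tick 0 v(0, 3): opens on m3
  -> R1 @ bar 1 tick 0 v(2, 3): F4/F4 P1 -> E4/E4 P1 similar
  -> R2 @ bar 2 tick 0 v(1, 3): G3/E4 M6 -> A3/A4 P8 similar
  -> R3 @ bar 3 tick 0 v(1, 2): F4 above D4
  -> R4 @ bar 3 tick 0 v(0, 1): E3/F4 m2 untreated
  -> R4 @ bar 3 tick 0 v(0, 2): E3/D4 m7 untreated
  -> R3 @ bar 3 tick 1 v(1, 2): F4 above D4
  -> R3 @ bar 3 tick 2 v(1, 2): F4 above D4
  -> R3 @ bar 3 tick 3 v(1, 2): F4 above D4
  -> R2 @ bar 4 tick 0 v(0, 2): E3/D4 m7 -> C3/C4 P8 similar
  -> R2 @ bar 4 tick 0 v(0, 3): E3/G4 m3 -> C3/C4 P8 similar
  -> R2 @ bar 4 tick 0 v(2, 3): D4/G4 P4 -> C4/C4 P1 similar
  -> R8 @ bar 4 tick 0 v(0, 2): penult P8 not 3rd/6th
  -> R8 @ bar 4 tick 0 v(0, 3): penult P8 not 3rd/6th
  -> R1 @ bar 5 tick 0 v(2, 3): C4/C4 P1 -> F4/F4 P1 similar
  -> R2 @ bar 5 tick 0 v(0, 1): C3/A3 M6 -> D3/D4 P8 similar
  -> R6 @ bar 5 tick 3 v(0, 2): closes on m3
  -> R6 @ bar 5 tick 3 v(0, 3): closes on m3

(0, 0, R5, (0, 2))
(0, 0, R5, (0, 3))
(1, 0, R1, (2, 3))
(2, 0, R2, (1, 3))
(3, 0, R3, (1, 2))
(3, 0, R4, (0, 1))
(3, 0, R4, (0, 2))
(3, 1, R3, (1, 2))
(3, 2, R3, (1, 2))
(3, 3, R3, (1, 2))
(4, 0, R2, (0, 2))
(4, 0, R2, (0, 3))
(4, 0, R2, (2, 3))
(4, 0, R8, (0, 2))
(4, 0, R8, (0, 3))
(5, 0, R1, (2, 3))
(5, 0, R2, (0, 1))
(5, 3, R6, (0, 2))
(5, 3, R6, (0, 3))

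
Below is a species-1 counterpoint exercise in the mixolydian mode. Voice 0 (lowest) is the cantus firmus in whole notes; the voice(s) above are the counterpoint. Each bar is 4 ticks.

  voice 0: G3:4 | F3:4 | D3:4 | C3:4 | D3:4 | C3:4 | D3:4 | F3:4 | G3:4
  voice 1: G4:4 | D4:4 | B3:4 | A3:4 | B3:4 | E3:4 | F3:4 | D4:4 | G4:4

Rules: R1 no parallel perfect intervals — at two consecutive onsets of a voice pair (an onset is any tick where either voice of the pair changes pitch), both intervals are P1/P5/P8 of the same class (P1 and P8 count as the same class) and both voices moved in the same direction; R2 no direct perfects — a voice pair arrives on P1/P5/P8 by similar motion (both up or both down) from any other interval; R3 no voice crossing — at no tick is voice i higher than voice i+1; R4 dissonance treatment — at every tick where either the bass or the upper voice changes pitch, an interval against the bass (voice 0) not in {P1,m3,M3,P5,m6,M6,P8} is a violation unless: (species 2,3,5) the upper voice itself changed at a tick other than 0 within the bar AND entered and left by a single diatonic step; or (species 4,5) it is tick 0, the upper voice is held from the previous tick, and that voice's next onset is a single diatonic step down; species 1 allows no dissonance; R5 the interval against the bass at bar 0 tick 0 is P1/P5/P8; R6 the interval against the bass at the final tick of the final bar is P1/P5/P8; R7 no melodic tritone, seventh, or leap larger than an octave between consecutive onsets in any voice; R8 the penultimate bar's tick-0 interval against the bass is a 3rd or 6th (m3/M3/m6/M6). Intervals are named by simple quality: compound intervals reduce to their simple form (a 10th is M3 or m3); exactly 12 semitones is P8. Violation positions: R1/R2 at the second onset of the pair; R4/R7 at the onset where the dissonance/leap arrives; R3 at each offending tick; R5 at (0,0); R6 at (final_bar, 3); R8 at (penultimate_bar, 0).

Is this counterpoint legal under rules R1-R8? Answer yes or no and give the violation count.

No (1 violations)

bar 0: v0=G3 v1=G4 (P8)
bar 1: v0=F3 v1=D4 (M6)
bar 2: v0=D3 v1=B3 (M6)
bar 3: v0=C3 v1=A3 (M6)
bar 4: v0=D3 v1=B3 (M6)
bar 5: v0=C3 v1=E3 (M3)
bar 6: v0=D3 v1=F3 (m3)
bar 7: v0=F3 v1=D4 (M6)
bar 8: v0=G3 v1=G4 (P8)
  R2 @ bar8.0: F3/D4 M6 -> G3/G4 P8 similar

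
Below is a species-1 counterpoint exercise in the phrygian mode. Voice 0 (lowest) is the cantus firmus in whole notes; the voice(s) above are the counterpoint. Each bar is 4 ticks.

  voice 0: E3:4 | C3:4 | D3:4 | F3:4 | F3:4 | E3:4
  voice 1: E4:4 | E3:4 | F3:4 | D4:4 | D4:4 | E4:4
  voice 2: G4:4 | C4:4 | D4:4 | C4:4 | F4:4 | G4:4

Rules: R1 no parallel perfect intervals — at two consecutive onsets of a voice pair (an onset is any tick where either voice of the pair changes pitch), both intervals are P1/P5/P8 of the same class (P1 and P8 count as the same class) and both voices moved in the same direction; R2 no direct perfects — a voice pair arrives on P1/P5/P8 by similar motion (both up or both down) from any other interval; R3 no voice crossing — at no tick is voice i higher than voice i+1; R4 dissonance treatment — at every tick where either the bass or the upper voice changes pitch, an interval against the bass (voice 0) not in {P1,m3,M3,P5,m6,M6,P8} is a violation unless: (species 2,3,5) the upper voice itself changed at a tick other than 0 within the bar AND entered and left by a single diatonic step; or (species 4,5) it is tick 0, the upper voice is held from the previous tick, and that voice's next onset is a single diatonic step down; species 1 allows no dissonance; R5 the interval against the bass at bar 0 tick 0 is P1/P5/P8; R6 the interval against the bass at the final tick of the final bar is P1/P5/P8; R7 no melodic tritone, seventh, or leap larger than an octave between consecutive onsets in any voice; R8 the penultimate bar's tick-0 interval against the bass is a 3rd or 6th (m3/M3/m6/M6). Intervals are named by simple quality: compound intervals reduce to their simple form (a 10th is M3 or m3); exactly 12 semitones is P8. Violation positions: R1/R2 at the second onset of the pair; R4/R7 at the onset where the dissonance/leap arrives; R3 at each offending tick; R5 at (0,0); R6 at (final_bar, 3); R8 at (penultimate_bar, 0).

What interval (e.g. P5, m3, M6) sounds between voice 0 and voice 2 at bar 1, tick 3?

P8

voice 0=C3 voice 2=C4 -> P8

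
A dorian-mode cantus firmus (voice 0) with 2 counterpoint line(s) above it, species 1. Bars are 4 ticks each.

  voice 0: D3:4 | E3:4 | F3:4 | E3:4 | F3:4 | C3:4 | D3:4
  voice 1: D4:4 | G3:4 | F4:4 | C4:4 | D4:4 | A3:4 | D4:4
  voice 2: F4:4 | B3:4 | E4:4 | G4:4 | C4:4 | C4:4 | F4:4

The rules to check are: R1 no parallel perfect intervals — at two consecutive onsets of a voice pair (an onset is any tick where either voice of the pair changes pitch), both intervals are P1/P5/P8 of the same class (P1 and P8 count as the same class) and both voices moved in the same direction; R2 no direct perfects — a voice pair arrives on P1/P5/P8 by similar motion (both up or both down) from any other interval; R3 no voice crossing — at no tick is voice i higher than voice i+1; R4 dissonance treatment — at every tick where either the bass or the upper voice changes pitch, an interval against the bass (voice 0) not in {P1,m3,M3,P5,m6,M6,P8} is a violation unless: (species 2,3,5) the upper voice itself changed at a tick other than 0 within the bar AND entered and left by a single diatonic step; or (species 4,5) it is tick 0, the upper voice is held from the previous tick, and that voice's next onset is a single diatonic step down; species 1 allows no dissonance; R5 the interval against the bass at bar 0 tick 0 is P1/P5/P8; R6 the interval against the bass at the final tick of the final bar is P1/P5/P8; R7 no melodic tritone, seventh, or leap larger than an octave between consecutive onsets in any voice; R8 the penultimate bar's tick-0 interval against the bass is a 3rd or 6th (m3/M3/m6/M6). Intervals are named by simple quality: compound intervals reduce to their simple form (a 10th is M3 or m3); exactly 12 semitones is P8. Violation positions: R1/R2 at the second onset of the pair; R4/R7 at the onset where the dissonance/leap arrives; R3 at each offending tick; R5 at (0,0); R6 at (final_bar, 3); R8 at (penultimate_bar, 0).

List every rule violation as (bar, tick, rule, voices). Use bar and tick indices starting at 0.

bar 0: v0=D3 v1=D4 v2=F4 downbeat m3
bar 1: v0=E3 v1=G3 v2=B3 downbeat P5
bar 2: v0=F3 v1=F4 v2=E4 downbeat M7
bar 3: v0=E3 v1=C4 v2=G4 downbeat m3
bar 4: v0=F3 v1=D4 v2=C4 downbeat P5
bar 5: v0=C3 v1=A3 v2=C4 downbeat P8
bar 6: v0=D3 v1=D4 v2=F4 downbeat m3
  -> R5 @ bar 0 tick 0 v(0, 2): opens on m3
  -> R7 @ bar 1 tick 0 v(2,): F4->B3 leap 6st
  -> R2 @ bar 2 tick 0 v(0, 1): E3/G3 m3 -> F3/F4 P8 similar
  -> R3 @ bar 2 tick 0 v(1, 2): F4 above E4
  -> R4 @ bar 2 tick 0 v(0, 2): F3/E4 M7 untreated
  -> R7 @ bar 2 tick 0 v(1,): G3->F4 leap 10st
  -> R3 @ bar 2 tick 1 v(1, 2): F4 above E4
  -> R3 @ bar 2 tick 2 v(1, 2): F4 above E4
  -> R3 @ bar 2 tick 3 v(1, 2): F4 above E4
  -> R3 @ bar 4 tick 0 v(1, 2): D4 above C4
  -> R3 @ bar 4 tick 1 v(1, 2): D4 above C4
  -> R3 @ bar 4 tick 2 v(1, 2): D4 above C4
  -> R3 @ bar 4 tick 3 v(1, 2): D4 above C4
  -> R8 @ bar 5 tick 0 v(0, 2): penult P8 not 3rd/6th
  -> R2 @ bar 6 tick 0 v(0, 1): C3/A3 M6 -> D3/D4 P8 similar
  -> R6 @ bar 6 tick 3 v(0, 2): closes on m3

(0, 0, R5, (0, 2))
(1, 0, R7, (2,))
(2, 0, R2, (0, 1))
(2, 0, R3, (1, 2))
(2, 0, R4, (0, 2))
(2, 0, R7, (1,))
(2, 1, R3, (1, 2))
(2, 2, R3, (1, 2))
(2, 3, R3, (1, 2))
(4, 0, R3, (1, 2))
(4, 1, R3, (1, 2))
(4, 2, R3, (1, 2))
(4, 3, R3, (1, 2))
(5, 0, R8, (0, 2))
(6, 0, R2, (0, 1))
(6, 3, R6, (0, 2))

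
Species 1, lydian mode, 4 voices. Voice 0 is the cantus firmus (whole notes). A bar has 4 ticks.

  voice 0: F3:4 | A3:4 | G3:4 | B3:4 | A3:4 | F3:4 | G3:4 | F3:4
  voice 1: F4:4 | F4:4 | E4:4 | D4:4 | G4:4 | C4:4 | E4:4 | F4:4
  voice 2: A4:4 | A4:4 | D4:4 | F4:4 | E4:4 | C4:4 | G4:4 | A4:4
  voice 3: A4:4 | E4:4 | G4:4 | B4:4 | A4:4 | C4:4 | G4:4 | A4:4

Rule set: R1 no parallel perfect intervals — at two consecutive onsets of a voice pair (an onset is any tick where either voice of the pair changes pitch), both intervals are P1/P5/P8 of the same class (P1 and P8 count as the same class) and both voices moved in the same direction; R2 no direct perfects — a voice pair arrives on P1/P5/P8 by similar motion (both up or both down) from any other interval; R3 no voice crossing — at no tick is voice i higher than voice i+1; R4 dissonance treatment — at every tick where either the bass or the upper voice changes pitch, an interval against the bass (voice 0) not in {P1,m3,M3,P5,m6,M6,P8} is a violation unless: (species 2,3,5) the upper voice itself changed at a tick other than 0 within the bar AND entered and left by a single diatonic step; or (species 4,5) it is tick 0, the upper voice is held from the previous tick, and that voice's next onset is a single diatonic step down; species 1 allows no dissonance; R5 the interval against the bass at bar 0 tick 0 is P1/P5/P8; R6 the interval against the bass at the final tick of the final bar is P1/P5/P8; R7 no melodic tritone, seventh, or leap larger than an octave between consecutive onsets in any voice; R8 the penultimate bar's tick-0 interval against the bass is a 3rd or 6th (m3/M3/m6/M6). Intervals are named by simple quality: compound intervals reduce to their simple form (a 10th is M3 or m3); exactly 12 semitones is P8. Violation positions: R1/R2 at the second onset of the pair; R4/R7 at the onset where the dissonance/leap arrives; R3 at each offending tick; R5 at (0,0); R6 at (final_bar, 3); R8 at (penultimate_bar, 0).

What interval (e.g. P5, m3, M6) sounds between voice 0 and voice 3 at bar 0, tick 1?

voice 0=F3 voice 3=A4 -> M3

M3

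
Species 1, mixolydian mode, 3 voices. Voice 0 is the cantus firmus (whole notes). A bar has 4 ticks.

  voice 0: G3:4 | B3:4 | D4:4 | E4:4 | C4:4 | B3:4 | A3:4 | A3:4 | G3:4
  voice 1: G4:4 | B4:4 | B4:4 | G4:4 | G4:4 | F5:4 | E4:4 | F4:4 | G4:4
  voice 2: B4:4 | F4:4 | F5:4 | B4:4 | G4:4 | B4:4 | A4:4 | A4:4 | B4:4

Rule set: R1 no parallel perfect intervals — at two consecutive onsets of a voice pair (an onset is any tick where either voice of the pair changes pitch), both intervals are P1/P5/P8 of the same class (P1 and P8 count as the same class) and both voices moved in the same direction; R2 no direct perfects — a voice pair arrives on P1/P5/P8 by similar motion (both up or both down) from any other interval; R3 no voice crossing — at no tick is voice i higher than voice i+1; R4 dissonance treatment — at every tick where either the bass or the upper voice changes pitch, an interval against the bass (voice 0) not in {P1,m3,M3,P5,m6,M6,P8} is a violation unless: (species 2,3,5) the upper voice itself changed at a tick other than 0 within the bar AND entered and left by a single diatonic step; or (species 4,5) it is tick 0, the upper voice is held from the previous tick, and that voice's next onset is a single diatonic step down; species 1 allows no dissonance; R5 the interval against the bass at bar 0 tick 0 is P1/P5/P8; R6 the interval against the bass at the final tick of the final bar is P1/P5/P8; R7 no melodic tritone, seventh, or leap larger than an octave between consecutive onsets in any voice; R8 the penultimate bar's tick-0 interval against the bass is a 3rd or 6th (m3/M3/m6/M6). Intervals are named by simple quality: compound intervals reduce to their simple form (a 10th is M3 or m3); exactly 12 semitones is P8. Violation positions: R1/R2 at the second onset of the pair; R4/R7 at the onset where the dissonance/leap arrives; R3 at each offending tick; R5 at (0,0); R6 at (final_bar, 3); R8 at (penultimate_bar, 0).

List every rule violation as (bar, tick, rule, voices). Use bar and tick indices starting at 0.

(0, 0, R5, (0, 2))
(1, 0, R1, (0, 1))
(1, 0, R3, (1, 2))
(1, 0, R4, (0, 2))
(1, 0, R7, (2,))
(1, 1, R3, (1, 2))
(1, 2, R3, (1, 2))
(1, 3, R3, (1, 2))
(3, 0, R7, (2,))
(4, 0, R1, (0, 2))
(5, 0, R3, (1, 2))
(5, 0, R4, (0, 1))
(5, 0, R7, (1,))
(5, 1, R3, (1, 2))
(5, 2, R3, (1, 2))
(5, 3, R3, (1, 2))
(6, 0, R1, (0, 2))
(6, 0, R2, (0, 1))
(6, 0, R7, (1,))
(7, 0, R8, (0, 2))
(8, 3, R6, (0, 2))

bar 0: v0=G3 v1=G4 v2=B4 downbeat M3
bar 1: v0=B3 v1=B4 v2=F4 downbeat TT
bar 2: v0=D4 v1=B4 v2=F5 downbeat m3
bar 3: v0=E4 v1=G4 v2=B4 downbeat P5
bar 4: v0=C4 v1=G4 v2=G4 downbeat P5
bar 5: v0=B3 v1=F5 v2=B4 downbeat P8
bar 6: v0=A3 v1=E4 v2=A4 downbeat P8
bar 7: v0=A3 v1=F4 v2=A4 downbeat P8
bar 8: v0=G3 v1=G4 v2=B4 downbeat M3
  -> R5 @ bar 0 tick 0 v(0, 2): opens on M3
  -> R1 @ bar 1 tick 0 v(0, 1): G3/G4 P8 -> B3/B4 P8 similar
  -> R3 @ bar 1 tick 0 v(1, 2): B4 above F4
  -> R4 @ bar 1 tick 0 v(0, 2): B3/F4 TT untreated
  -> R7 @ bar 1 tick 0 v(2,): B4->F4 leap 6st
  -> R3 @ bar 1 tick 1 v(1, 2): B4 above F4
  -> R3 @ bar 1 tick 2 v(1, 2): B4 above F4
  -> R3 @ bar 1 tick 3 v(1, 2): B4 above F4
  -> R7 @ bar 3 tick 0 v(2,): F5->B4 leap 6st
  -> R1 @ bar 4 tick 0 v(0, 2): E4/B4 P5 -> C4/G4 P5 similar
  -> R3 @ bar 5 tick 0 v(1, 2): F5 above B4
  -> R4 @ bar 5 tick 0 v(0, 1): B3/F5 TT untreated
  -> R7 @ bar 5 tick 0 v(1,): G4->F5 leap 10st
  -> R3 @ bar 5 tick 1 v(1, 2): F5 above B4
  -> R3 @ bar 5 tick 2 v(1, 2): F5 above B4
  -> R3 @ bar 5 tick 3 v(1, 2): F5 above B4
  -> R1 @ bar 6 tick 0 v(0, 2): B3/B4 P8 -> A3/A4 P8 similar
  -> R2 @ bar 6 tick 0 v(0, 1): B3/F5 TT -> A3/E4 P5 similar
  -> R7 @ bar 6 tick 0 v(1,): F5->E4 leap 13st
  -> R8 @ bar 7 tick 0 v(0, 2): penult P8 not 3rd/6th
  -> R6 @ bar 8 tick 3 v(0, 2): closes on M3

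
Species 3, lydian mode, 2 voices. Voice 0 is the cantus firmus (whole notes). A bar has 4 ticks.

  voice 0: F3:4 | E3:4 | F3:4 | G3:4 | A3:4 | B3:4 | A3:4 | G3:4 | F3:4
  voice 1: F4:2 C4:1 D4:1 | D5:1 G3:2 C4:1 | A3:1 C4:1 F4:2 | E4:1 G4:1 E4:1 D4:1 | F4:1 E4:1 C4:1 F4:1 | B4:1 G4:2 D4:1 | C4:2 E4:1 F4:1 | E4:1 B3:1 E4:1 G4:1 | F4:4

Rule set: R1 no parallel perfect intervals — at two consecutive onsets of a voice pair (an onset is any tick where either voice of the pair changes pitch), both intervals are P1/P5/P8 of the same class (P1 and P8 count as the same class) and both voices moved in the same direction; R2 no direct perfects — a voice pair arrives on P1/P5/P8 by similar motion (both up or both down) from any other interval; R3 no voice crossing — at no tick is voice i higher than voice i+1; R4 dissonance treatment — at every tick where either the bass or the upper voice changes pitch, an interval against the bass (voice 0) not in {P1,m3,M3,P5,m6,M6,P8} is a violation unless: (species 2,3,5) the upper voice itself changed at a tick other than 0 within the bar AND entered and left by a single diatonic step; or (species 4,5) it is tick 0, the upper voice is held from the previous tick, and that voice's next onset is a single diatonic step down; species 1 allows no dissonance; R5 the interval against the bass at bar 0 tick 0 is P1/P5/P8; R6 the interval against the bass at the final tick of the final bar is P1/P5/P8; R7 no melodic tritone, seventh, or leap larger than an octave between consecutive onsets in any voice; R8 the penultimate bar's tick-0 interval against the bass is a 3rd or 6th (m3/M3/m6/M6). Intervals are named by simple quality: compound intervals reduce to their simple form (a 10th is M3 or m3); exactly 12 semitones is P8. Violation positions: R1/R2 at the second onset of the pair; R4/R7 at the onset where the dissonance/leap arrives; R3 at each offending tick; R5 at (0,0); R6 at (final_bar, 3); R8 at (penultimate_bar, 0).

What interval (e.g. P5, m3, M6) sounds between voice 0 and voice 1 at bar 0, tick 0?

voice 0=F3 voice 1=F4 -> P8

P8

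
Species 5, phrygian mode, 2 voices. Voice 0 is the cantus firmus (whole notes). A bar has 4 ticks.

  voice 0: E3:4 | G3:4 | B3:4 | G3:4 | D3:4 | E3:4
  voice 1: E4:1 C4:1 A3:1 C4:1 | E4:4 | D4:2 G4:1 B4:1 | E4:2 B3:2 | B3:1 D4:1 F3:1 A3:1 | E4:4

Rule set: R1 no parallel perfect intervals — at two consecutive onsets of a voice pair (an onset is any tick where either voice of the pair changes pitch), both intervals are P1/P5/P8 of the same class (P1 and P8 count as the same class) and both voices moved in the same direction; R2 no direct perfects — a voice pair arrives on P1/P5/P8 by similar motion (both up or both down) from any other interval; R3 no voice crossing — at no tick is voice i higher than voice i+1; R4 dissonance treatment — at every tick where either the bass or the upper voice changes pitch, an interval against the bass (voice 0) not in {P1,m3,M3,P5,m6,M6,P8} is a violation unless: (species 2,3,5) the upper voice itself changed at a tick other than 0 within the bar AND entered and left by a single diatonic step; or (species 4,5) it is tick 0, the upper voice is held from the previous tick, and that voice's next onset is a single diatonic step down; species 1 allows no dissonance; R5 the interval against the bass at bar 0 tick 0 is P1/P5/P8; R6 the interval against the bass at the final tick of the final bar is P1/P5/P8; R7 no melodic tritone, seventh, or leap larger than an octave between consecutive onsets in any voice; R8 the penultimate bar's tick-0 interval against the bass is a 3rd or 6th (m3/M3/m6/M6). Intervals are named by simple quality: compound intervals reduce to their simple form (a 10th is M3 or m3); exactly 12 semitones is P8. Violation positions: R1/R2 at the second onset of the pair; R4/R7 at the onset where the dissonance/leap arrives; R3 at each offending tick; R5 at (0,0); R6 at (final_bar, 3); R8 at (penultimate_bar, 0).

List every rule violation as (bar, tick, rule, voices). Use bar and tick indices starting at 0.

(0, 2, R4, (0, 1))
(5, 0, R2, (0, 1))

bar 0: v0=E3 v1=E4 downbeat P8
bar 1: v0=G3 v1=E4 downbeat M6
bar 2: v0=B3 v1=D4 downbeat m3
bar 3: v0=G3 v1=E4 downbeat M6
bar 4: v0=D3 v1=B3 downbeat M6
bar 5: v0=E3 v1=E4 downbeat P8
  -> R4 @ bar 0 tick 2 v(0, 1): E3/A3 P4 untreated
  -> R2 @ bar 5 tick 0 v(0, 1): D3/A3 P5 -> E3/E4 P8 similar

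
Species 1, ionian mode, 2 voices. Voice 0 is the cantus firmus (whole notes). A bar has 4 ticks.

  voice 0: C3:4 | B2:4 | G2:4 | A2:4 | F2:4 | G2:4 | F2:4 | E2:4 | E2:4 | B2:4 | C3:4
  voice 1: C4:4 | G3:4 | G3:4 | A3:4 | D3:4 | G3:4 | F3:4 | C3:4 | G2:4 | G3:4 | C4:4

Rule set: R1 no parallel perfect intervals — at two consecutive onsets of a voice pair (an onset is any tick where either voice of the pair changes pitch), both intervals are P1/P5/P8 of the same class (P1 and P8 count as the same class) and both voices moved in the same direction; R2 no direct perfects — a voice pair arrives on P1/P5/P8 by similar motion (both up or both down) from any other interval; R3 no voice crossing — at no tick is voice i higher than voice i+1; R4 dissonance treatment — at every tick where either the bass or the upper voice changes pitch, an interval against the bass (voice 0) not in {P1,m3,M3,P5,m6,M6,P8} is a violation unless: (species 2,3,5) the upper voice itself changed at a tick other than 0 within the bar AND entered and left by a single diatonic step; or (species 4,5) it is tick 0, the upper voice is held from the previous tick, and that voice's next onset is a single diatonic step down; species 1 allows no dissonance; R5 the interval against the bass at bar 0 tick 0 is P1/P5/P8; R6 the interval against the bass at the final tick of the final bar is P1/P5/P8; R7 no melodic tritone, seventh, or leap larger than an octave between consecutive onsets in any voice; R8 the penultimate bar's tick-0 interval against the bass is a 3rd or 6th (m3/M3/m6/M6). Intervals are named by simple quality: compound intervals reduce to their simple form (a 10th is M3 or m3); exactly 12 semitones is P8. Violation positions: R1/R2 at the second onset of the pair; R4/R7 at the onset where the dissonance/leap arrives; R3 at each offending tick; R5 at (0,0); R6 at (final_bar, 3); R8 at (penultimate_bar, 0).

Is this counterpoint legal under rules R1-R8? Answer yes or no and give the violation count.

No (4 violations)

bar 0: v0=C3 v1=C4 (P8)
bar 1: v0=B2 v1=G3 (m6)
bar 2: v0=G2 v1=G3 (P8)
bar 3: v0=A2 v1=A3 (P8)
bar 4: v0=F2 v1=D3 (M6)
bar 5: v0=G2 v1=G3 (P8)
bar 6: v0=F2 v1=F3 (P8)
bar 7: v0=E2 v1=C3 (m6)
bar 8: v0=E2 v1=G2 (m3)
bar 9: v0=B2 v1=G3 (m6)
bar 10: v0=C3 v1=C4 (P8)
  R1 @ bar3.0: G2/G3 P8 -> A2/A3 P8 similar
  R2 @ bar5.0: F2/D3 M6 -> G2/G3 P8 similar
  R1 @ bar6.0: G2/G3 P8 -> F2/F3 P8 similar
  R2 @ bar10.0: B2/G3 m6 -> C3/C4 P8 similar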